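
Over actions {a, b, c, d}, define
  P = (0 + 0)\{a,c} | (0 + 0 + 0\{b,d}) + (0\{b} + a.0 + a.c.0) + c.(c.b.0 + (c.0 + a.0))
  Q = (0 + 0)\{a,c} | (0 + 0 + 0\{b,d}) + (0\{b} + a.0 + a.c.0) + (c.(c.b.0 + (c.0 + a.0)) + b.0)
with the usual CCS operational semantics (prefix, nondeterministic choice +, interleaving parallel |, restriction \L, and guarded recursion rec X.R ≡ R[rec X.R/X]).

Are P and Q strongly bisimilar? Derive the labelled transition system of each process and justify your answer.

P ≁ Q

P's transition system — 5 states:
  p0 = (0 + 0)\{a,c} | (0 + 0 + 0\{b,d}) + (0\{b} + a.0 + a.c.0) + c.(c.b.0 + (c.0 + a.0)) → =a=> p1, =a=> p2, =c=> p3
  p1 = 0 → ·
  p2 = c.0 → =c=> p1
  p3 = c.b.0 + (c.0 + a.0) → =a=> p1, =c=> p1, =c=> p4
  p4 = b.0 → =b=> p1
Q's transition system — 5 states:
  q0 = (0 + 0)\{a,c} | (0 + 0 + 0\{b,d}) + (0\{b} + a.0 + a.c.0) + (c.(c.b.0 + (c.0 + a.0)) + b.0) → =a=> q1, =a=> q2, =b=> q1, =c=> q3
  q1 = 0 → ·
  q2 = c.0 → =c=> q1
  q3 = c.b.0 + (c.0 + a.0) → =a=> q1, =c=> q1, =c=> q4
  q4 = b.0 → =b=> q1
Bisimilarity quotient blocks:
  B0 = {p0}
  B1 = {p1, q1}
  B2 = {p3, q3}
  B3 = {p4, q4}
  B4 = {p2, q2}
  B5 = {q0}
p0 ∈ B0, q0 ∈ B5 → different blocks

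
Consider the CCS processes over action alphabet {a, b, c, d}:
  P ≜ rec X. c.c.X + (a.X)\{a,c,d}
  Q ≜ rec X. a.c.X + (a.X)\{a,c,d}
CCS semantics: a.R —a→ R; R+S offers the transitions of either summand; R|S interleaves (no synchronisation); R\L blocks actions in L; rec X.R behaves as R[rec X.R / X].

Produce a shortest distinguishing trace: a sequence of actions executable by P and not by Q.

P's transition system — 2 states:
  u0 = rec X. c.c.X + (a.X)\{a,c,d} :: --c--▸ u1
  u1 = c.(rec X. c.c.X + (a.X)\{a,c,d}) :: --c--▸ u0
Q's transition system — 2 states:
  v0 = rec X. a.c.X + (a.X)\{a,c,d} :: --a--▸ v1
  v1 = c.(rec X. a.c.X + (a.X)\{a,c,d}) :: --c--▸ v0
Run σ = ⟨c⟩ on P: start {u0}
  step 1 (c): {u1}
  ✓ P
Run σ = ⟨c⟩ on Q: start {v0}
  step 1 (c): ∅  — Q cannot continue

c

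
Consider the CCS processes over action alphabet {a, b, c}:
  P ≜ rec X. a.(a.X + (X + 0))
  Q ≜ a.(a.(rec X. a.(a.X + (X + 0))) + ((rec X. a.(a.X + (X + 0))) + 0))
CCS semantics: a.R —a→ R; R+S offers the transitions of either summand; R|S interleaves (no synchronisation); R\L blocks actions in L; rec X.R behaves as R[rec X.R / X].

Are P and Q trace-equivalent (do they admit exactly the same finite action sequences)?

LTS(P): 2 reachable states
  m0 = rec X. a.(a.X + (X + 0)) | —a→ m1
  m1 = a.(rec X. a.(a.X + (X + 0))) + ((rec X. a.(a.X + (X + 0))) + 0) | —a→ m0, —a→ m1
LTS(Q): 3 reachable states
  n0 = a.(a.(rec X. a.(a.X + (X + 0))) + ((rec X. a.(a.X + (X + 0))) + 0)) | —a→ n1
  n1 = a.(rec X. a.(a.X + (X + 0))) + ((rec X. a.(a.X + (X + 0))) + 0) | —a→ n1, —a→ n2
  n2 = rec X. a.(a.X + (X + 0)) | —a→ n1
Coarsest stable partition (strong bisimilarity classes):
  B0 = {m0, m1, n0, n1, n2}
m0 ∈ B0, n0 ∈ B0 → same block
Bisimilar ⇒ trace-equivalent.

traces(P) = traces(Q)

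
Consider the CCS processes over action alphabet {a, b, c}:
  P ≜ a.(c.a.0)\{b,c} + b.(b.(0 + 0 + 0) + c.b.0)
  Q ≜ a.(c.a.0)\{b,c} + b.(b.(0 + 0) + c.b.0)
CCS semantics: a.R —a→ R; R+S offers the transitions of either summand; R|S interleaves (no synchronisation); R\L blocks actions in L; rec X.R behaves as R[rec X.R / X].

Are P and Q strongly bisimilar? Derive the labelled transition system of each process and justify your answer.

bisimilar

Reachable graph of P (6 states):
  u0 = a.(c.a.0)\{b,c} + b.(b.(0 + 0 + 0) + c.b.0) → --a--▸ u1, --b--▸ u2
  u1 = (c.a.0)\{b,c} → ·
  u2 = b.(0 + 0 + 0) + c.b.0 → --b--▸ u3, --c--▸ u4
  u3 = 0 + 0 + 0 → ·
  u4 = b.0 → --b--▸ u5
  u5 = 0 → ·
Reachable graph of Q (6 states):
  v0 = a.(c.a.0)\{b,c} + b.(b.(0 + 0) + c.b.0) → --a--▸ v1, --b--▸ v2
  v1 = (c.a.0)\{b,c} → ·
  v2 = b.(0 + 0) + c.b.0 → --b--▸ v3, --c--▸ v4
  v3 = 0 + 0 → ·
  v4 = b.0 → --b--▸ v5
  v5 = 0 → ·
Coarsest stable partition (strong bisimilarity classes):
  B0 = {u0, v0}
  B1 = {u2, v2}
  B2 = {u1, u3, u5, v1, v3, v5}
  B3 = {u4, v4}
u0 ∈ B0, v0 ∈ B0 → same block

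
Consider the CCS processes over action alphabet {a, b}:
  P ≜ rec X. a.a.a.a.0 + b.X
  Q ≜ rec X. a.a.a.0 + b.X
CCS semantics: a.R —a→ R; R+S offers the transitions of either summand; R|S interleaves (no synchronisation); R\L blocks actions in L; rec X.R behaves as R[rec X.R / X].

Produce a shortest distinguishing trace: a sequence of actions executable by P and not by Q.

Reachable graph of P (5 states):
  u0 = rec X. a.a.a.a.0 + b.X :: =a=> u1, =b=> u0
  u1 = a.a.a.0 :: =a=> u2
  u2 = a.a.0 :: =a=> u3
  u3 = a.0 :: =a=> u4
  u4 = 0 :: (no moves)
Reachable graph of Q (4 states):
  v0 = rec X. a.a.a.0 + b.X :: =a=> v1, =b=> v0
  v1 = a.a.0 :: =a=> v2
  v2 = a.0 :: =a=> v3
  v3 = 0 :: (no moves)
Executing aaaa from P (initial set {u0}):
  [1] a ⇒ {u1}
  [2] a ⇒ {u2}
  [3] a ⇒ {u3}
  [4] a ⇒ {u4}
  ✓ P
Executing aaaa from Q (initial set {v0}):
  [1] a ⇒ {v1}
  [2] a ⇒ {v2}
  [3] a ⇒ {v3}
  [4] a ⇒ no successor for Q

aaaa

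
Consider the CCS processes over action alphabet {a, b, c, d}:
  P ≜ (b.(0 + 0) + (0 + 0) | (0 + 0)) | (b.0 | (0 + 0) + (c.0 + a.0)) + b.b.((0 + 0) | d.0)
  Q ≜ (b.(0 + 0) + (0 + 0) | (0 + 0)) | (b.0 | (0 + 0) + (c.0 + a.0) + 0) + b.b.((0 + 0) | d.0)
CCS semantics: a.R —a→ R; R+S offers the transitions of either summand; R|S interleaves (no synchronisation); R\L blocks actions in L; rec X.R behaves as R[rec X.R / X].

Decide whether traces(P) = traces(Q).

YES

P's transition system — 8 states:
  p0 = (b.(0 + 0) + (0 + 0) | (0 + 0)) | (b.0 | (0 + 0) + (c.0 + a.0)) + b.b.((0 + 0) | d.0) :: -a-> p1, -b-> p2, -b-> p3, -b-> p4, -c-> p1
  p1 = (b.(0 + 0) + (0 + 0) | (0 + 0)) | 0 :: -b-> p5
  p2 = (0 + 0) | (b.0 | (0 + 0) + (c.0 + a.0)) :: -a-> p5, -b-> p6, -c-> p5
  p3 = (b.(0 + 0) + (0 + 0) | (0 + 0)) | (0 | (0 + 0)) :: -b-> p6
  p4 = b.((0 + 0) | d.0) :: -b-> p7
  p5 = (0 + 0) | 0 :: deadlocked
  p6 = (0 + 0) | (0 | (0 + 0)) :: deadlocked
  p7 = (0 + 0) | d.0 :: -d-> p5
Q's transition system — 8 states:
  q0 = (b.(0 + 0) + (0 + 0) | (0 + 0)) | (b.0 | (0 + 0) + (c.0 + a.0) + 0) + b.b.((0 + 0) | d.0) :: -a-> q1, -b-> q2, -b-> q3, -b-> q4, -c-> q1
  q1 = (b.(0 + 0) + (0 + 0) | (0 + 0)) | 0 :: -b-> q5
  q2 = (0 + 0) | (b.0 | (0 + 0) + (c.0 + a.0) + 0) :: -a-> q5, -b-> q6, -c-> q5
  q3 = (b.(0 + 0) + (0 + 0) | (0 + 0)) | (0 | (0 + 0)) :: -b-> q6
  q4 = b.((0 + 0) | d.0) :: -b-> q7
  q5 = (0 + 0) | 0 :: deadlocked
  q6 = (0 + 0) | (0 | (0 + 0)) :: deadlocked
  q7 = (0 + 0) | d.0 :: -d-> q5
Partition-refinement fixed point:
  B0 = {p0, q0}
  B1 = {p1, p3, q1, q3}
  B2 = {p5, p6, q5, q6}
  B3 = {p4, q4}
  B4 = {p7, q7}
  B5 = {p2, q2}
p0 ∈ B0, q0 ∈ B0 → same block
Bisimilar ⇒ trace-equivalent.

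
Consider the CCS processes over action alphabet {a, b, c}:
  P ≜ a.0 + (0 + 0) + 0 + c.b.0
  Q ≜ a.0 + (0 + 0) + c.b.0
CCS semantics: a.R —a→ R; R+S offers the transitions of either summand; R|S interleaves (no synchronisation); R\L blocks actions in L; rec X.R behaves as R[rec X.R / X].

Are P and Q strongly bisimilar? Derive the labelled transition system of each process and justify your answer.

P ~ Q

P's transition system — 3 states:
  u0 = a.0 + (0 + 0) + 0 + c.b.0 has moves —a→ u1, —c→ u2
  u1 = 0 has moves ·
  u2 = b.0 has moves —b→ u1
Q's transition system — 3 states:
  v0 = a.0 + (0 + 0) + c.b.0 has moves —a→ v1, —c→ v2
  v1 = 0 has moves ·
  v2 = b.0 has moves —b→ v1
Coarsest stable partition (strong bisimilarity classes):
  B0 = {u0, v0}
  B1 = {u1, v1}
  B2 = {u2, v2}
u0 ∈ B0, v0 ∈ B0 → same block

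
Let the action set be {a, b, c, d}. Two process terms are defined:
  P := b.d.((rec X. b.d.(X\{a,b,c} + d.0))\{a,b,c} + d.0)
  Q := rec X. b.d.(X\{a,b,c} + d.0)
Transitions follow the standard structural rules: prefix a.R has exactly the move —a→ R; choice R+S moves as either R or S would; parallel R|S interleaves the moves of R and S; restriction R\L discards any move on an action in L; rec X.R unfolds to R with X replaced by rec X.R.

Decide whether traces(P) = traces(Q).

YES

LTS(P): 4 reachable states
  s0 = b.d.((rec X. b.d.(X\{a,b,c} + d.0))\{a,b,c} + d.0) ⊢ ··b··> s1
  s1 = d.((rec X. b.d.(X\{a,b,c} + d.0))\{a,b,c} + d.0) ⊢ ··d··> s2
  s2 = (rec X. b.d.(X\{a,b,c} + d.0))\{a,b,c} + d.0 ⊢ ··d··> s3
  s3 = 0 ⊢ ∅
LTS(Q): 4 reachable states
  t0 = rec X. b.d.(X\{a,b,c} + d.0) ⊢ ··b··> t1
  t1 = d.((rec X. b.d.(X\{a,b,c} + d.0))\{a,b,c} + d.0) ⊢ ··d··> t2
  t2 = (rec X. b.d.(X\{a,b,c} + d.0))\{a,b,c} + d.0 ⊢ ··d··> t3
  t3 = 0 ⊢ ∅
Bisimilarity quotient blocks:
  B0 = {s0, t0}
  B1 = {s1, t1}
  B2 = {s2, t2}
  B3 = {s3, t3}
s0 ∈ B0, t0 ∈ B0 → same block
Bisimilar ⇒ trace-equivalent.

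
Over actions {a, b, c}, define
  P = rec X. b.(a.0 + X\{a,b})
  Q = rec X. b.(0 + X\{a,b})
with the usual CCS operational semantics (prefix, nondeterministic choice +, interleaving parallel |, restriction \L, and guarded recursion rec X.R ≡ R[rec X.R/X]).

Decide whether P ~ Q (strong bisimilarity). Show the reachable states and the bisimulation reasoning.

not bisimilar

P's transition system — 3 states:
  p0 = rec X. b.(a.0 + X\{a,b}) | --b--▸ p1
  p1 = a.0 + (rec X. b.(a.0 + X\{a,b}))\{a,b} | --a--▸ p2
  p2 = 0 | deadlocked
Q's transition system — 2 states:
  q0 = rec X. b.(0 + X\{a,b}) | --b--▸ q1
  q1 = 0 + (rec X. b.(0 + X\{a,b}))\{a,b} | deadlocked
Coarsest stable partition (strong bisimilarity classes):
  B0 = {p0}
  B1 = {p1}
  B2 = {p2, q1}
  B3 = {q0}
p0 ∈ B0, q0 ∈ B3 → different blocks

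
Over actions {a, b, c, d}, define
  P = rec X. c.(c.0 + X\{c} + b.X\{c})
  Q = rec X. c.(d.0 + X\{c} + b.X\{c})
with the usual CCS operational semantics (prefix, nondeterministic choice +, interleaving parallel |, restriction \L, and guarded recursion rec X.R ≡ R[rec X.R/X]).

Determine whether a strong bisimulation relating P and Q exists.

Reachable graph of P (4 states):
  s0 = rec X. c.(c.0 + X\{c} + b.X\{c}) → =c=> s1
  s1 = c.0 + (rec X. c.(c.0 + X\{c} + b.X\{c}))\{c} + b.(rec X. c.(c.0 + X\{c} + b.X\{c}))\{c} → =b=> s2, =c=> s3
  s2 = (rec X. c.(c.0 + X\{c} + b.X\{c}))\{c} → deadlocked
  s3 = 0 → deadlocked
Reachable graph of Q (4 states):
  t0 = rec X. c.(d.0 + X\{c} + b.X\{c}) → =c=> t1
  t1 = d.0 + (rec X. c.(d.0 + X\{c} + b.X\{c}))\{c} + b.(rec X. c.(d.0 + X\{c} + b.X\{c}))\{c} → =b=> t2, =d=> t3
  t2 = (rec X. c.(d.0 + X\{c} + b.X\{c}))\{c} → deadlocked
  t3 = 0 → deadlocked
Partition-refinement fixed point:
  B0 = {s0}
  B1 = {s1}
  B2 = {s2, s3, t2, t3}
  B3 = {t0}
  B4 = {t1}
s0 ∈ B0, t0 ∈ B3 → different blocks

P ≁ Q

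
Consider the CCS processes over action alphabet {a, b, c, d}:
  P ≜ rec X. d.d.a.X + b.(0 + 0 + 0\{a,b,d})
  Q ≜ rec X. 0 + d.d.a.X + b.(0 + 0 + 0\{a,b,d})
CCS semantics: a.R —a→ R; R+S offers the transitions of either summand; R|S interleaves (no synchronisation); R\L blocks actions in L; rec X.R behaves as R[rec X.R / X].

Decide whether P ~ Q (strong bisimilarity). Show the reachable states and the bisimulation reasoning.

P ~ Q

Reachable graph of P (4 states):
  p0 = rec X. d.d.a.X + b.(0 + 0 + 0\{a,b,d}) → --b--▸ p1, --d--▸ p2
  p1 = 0 + 0 + 0\{a,b,d} → ·
  p2 = d.a.(rec X. d.d.a.X + b.(0 + 0 + 0\{a,b,d})) → --d--▸ p3
  p3 = a.(rec X. d.d.a.X + b.(0 + 0 + 0\{a,b,d})) → --a--▸ p0
Reachable graph of Q (4 states):
  q0 = rec X. 0 + d.d.a.X + b.(0 + 0 + 0\{a,b,d}) → --b--▸ q1, --d--▸ q2
  q1 = 0 + 0 + 0\{a,b,d} → ·
  q2 = d.a.(rec X. 0 + d.d.a.X + b.(0 + 0 + 0\{a,b,d})) → --d--▸ q3
  q3 = a.(rec X. 0 + d.d.a.X + b.(0 + 0 + 0\{a,b,d})) → --a--▸ q0
Partition-refinement fixed point:
  B0 = {p0, q0}
  B1 = {p1, q1}
  B2 = {p2, q2}
  B3 = {p3, q3}
p0 ∈ B0, q0 ∈ B0 → same block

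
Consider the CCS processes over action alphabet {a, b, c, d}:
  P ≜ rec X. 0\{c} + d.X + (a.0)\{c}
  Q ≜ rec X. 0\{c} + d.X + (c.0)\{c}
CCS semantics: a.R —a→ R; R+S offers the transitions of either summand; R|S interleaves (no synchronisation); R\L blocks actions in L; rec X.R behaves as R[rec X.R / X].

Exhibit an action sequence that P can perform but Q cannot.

P's transition system — 2 states:
  s0 = rec X. 0\{c} + d.X + (a.0)\{c} ⊢ ··a··> s1, ··d··> s0
  s1 = 0\{c} ⊢ stopped
Q's transition system — 1 states:
  t0 = rec X. 0\{c} + d.X + (c.0)\{c} ⊢ ··d··> t0
Trace ⟨a⟩ through P, begin at {s0}:
  step 1 (a): {s1}
  — P admits the full trace.
Trace ⟨a⟩ through Q, begin at {t0}:
  step 1 (a): ∅  — Q cannot continue

a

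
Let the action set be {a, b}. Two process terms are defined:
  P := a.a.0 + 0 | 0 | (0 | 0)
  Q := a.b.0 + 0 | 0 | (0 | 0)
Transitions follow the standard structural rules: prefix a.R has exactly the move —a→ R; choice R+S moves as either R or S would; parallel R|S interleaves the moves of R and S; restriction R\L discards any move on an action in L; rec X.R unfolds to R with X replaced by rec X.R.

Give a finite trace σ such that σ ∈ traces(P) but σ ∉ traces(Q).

aa

P's transition system — 3 states:
  s0 = a.a.0 + 0 | 0 | (0 | 0) | =a=> s1
  s1 = a.0 | =a=> s2
  s2 = 0 | ∅
Q's transition system — 3 states:
  t0 = a.b.0 + 0 | 0 | (0 | 0) | =a=> t1
  t1 = b.0 | =b=> t2
  t2 = 0 | ∅
Trace ⟨aa⟩ through P, begin at {s0}:
  after a @ step 1: {s1}
  after a @ step 2: {s2}
  P completes σ.
Trace ⟨aa⟩ through Q, begin at {t0}:
  after a @ step 1: {t1}
  after a @ step 2: ∅ (Q stuck)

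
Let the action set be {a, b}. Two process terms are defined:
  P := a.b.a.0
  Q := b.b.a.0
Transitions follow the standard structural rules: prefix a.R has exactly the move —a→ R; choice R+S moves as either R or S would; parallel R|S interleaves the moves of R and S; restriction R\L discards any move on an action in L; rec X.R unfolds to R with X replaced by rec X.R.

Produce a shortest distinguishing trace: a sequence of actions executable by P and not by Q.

LTS(P): 4 reachable states
  s0 = a.b.a.0 | --a--▸ s1
  s1 = b.a.0 | --b--▸ s2
  s2 = a.0 | --a--▸ s3
  s3 = 0 | ∅
LTS(Q): 4 reachable states
  t0 = b.b.a.0 | --b--▸ t1
  t1 = b.a.0 | --b--▸ t2
  t2 = a.0 | --a--▸ t3
  t3 = 0 | ∅
Executing a from P (initial set {s0}):
  [1] a ⇒ {s1}
  P completes σ.
Executing a from Q (initial set {t0}):
  [1] a ⇒ no successor for Q

a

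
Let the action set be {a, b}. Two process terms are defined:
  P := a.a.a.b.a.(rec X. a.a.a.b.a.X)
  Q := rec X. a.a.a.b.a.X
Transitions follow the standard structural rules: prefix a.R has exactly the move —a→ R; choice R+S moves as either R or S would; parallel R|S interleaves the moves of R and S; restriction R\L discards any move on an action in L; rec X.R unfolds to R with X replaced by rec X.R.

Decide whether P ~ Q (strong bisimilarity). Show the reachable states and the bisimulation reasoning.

YES

P's transition system — 6 states:
  p0 = a.a.a.b.a.(rec X. a.a.a.b.a.X) | =a=> p1
  p1 = a.a.b.a.(rec X. a.a.a.b.a.X) | =a=> p2
  p2 = a.b.a.(rec X. a.a.a.b.a.X) | =a=> p3
  p3 = b.a.(rec X. a.a.a.b.a.X) | =b=> p4
  p4 = a.(rec X. a.a.a.b.a.X) | =a=> p5
  p5 = rec X. a.a.a.b.a.X | =a=> p1
Q's transition system — 5 states:
  q0 = rec X. a.a.a.b.a.X | =a=> q1
  q1 = a.a.b.a.(rec X. a.a.a.b.a.X) | =a=> q2
  q2 = a.b.a.(rec X. a.a.a.b.a.X) | =a=> q3
  q3 = b.a.(rec X. a.a.a.b.a.X) | =b=> q4
  q4 = a.(rec X. a.a.a.b.a.X) | =a=> q0
Partition-refinement fixed point:
  B0 = {p0, p5, q0}
  B1 = {p1, q1}
  B2 = {p2, q2}
  B3 = {p3, q3}
  B4 = {p4, q4}
p0 ∈ B0, q0 ∈ B0 → same block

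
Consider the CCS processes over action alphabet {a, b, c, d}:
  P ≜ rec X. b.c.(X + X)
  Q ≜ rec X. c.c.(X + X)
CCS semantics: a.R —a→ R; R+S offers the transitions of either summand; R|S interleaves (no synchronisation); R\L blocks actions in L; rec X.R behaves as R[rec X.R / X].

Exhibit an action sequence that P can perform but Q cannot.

Reachable graph of P (3 states):
  s0 = rec X. b.c.(X + X) | —b→ s1
  s1 = c.((rec X. b.c.(X + X)) + (rec X. b.c.(X + X))) | —c→ s2
  s2 = (rec X. b.c.(X + X)) + (rec X. b.c.(X + X)) | —b→ s1
Reachable graph of Q (3 states):
  t0 = rec X. c.c.(X + X) | —c→ t1
  t1 = c.((rec X. c.c.(X + X)) + (rec X. c.c.(X + X))) | —c→ t2
  t2 = (rec X. c.c.(X + X)) + (rec X. c.c.(X + X)) | —c→ t1
Executing b from P (initial set {s0}):
  [1] b ⇒ {s1}
  ✓ P
Executing b from Q (initial set {t0}):
  [1] b ⇒ ∅  — Q cannot continue

b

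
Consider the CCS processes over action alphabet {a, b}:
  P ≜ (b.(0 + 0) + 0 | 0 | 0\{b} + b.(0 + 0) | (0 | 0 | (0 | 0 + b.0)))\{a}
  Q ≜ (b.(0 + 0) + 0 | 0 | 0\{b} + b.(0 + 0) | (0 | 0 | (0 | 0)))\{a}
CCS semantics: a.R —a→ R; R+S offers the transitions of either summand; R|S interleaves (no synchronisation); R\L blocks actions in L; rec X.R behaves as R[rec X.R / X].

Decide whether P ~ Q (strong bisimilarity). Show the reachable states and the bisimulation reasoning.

NO

Reachable graph of P (5 states):
  u0 = (b.(0 + 0) + 0 | 0 | 0\{b} + b.(0 + 0) | (0 | 0 | (0 | 0 + b.0)))\{a} → —b→ u1, —b→ u2, —b→ u3
  u1 = ((0 + 0) | (0 | 0 | (0 | 0 + b.0)))\{a} → —b→ u4
  u2 = (0 + 0)\{a} → ∅
  u3 = (b.(0 + 0) | (0 | 0 | 0))\{a} → —b→ u4
  u4 = ((0 + 0) | (0 | 0 | 0))\{a} → ∅
Reachable graph of Q (3 states):
  v0 = (b.(0 + 0) + 0 | 0 | 0\{b} + b.(0 + 0) | (0 | 0 | (0 | 0)))\{a} → —b→ v1, —b→ v2
  v1 = ((0 + 0) | (0 | 0 | (0 | 0)))\{a} → ∅
  v2 = (0 + 0)\{a} → ∅
Coarsest stable partition (strong bisimilarity classes):
  B0 = {u0}
  B1 = {u1, u3, v0}
  B2 = {u2, u4, v1, v2}
u0 ∈ B0, v0 ∈ B1 → different blocks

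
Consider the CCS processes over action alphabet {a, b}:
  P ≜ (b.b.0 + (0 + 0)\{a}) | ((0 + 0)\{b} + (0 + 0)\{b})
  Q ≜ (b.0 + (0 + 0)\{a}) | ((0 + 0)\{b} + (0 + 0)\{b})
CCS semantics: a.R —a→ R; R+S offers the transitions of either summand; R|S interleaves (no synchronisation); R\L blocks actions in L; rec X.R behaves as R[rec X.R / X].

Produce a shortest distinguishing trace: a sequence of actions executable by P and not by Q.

LTS(P): 3 reachable states
  p0 = (b.b.0 + (0 + 0)\{a}) | ((0 + 0)\{b} + (0 + 0)\{b}) :: -b-> p1
  p1 = b.0 | ((0 + 0)\{b} + (0 + 0)\{b}) :: -b-> p2
  p2 = 0 | ((0 + 0)\{b} + (0 + 0)\{b}) :: (no moves)
LTS(Q): 2 reachable states
  q0 = (b.0 + (0 + 0)\{a}) | ((0 + 0)\{b} + (0 + 0)\{b}) :: -b-> q1
  q1 = 0 | ((0 + 0)\{b} + (0 + 0)\{b}) :: (no moves)
Executing bb from P (initial set {p0}):
  step 1 (b): {p1}
  step 2 (b): {p2}
  — P admits the full trace.
Executing bb from Q (initial set {q0}):
  step 1 (b): {q1}
  step 2 (b): no successor for Q

bb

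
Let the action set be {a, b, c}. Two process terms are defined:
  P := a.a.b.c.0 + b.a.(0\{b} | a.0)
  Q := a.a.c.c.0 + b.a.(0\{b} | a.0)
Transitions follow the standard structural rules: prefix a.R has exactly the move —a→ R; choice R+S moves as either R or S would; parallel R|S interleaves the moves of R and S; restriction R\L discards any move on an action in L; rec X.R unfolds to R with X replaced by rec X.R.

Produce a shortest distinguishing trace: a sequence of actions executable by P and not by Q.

aab

P's transition system — 8 states:
  m0 = a.a.b.c.0 + b.a.(0\{b} | a.0) → -a-> m1, -b-> m2
  m1 = a.b.c.0 → -a-> m3
  m2 = a.(0\{b} | a.0) → -a-> m4
  m3 = b.c.0 → -b-> m5
  m4 = 0\{b} | a.0 → -a-> m6
  m5 = c.0 → -c-> m7
  m6 = 0\{b} | 0 → (no moves)
  m7 = 0 → (no moves)
Q's transition system — 8 states:
  n0 = a.a.c.c.0 + b.a.(0\{b} | a.0) → -a-> n1, -b-> n2
  n1 = a.c.c.0 → -a-> n3
  n2 = a.(0\{b} | a.0) → -a-> n4
  n3 = c.c.0 → -c-> n5
  n4 = 0\{b} | a.0 → -a-> n6
  n5 = c.0 → -c-> n7
  n6 = 0\{b} | 0 → (no moves)
  n7 = 0 → (no moves)
Executing aab from P (initial set {m0}):
  step 1 (a): {m1}
  step 2 (a): {m3}
  step 3 (b): {m5}
  — P admits the full trace.
Executing aab from Q (initial set {n0}):
  step 1 (a): {n1}
  step 2 (a): {n3}
  step 3 (b): ∅ (Q stuck)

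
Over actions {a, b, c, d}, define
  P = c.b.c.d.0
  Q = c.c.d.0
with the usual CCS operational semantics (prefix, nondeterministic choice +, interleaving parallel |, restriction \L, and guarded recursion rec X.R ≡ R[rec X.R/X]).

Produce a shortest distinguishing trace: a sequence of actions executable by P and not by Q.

LTS(P): 5 reachable states
  s0 = c.b.c.d.0 :: -c-> s1
  s1 = b.c.d.0 :: -b-> s2
  s2 = c.d.0 :: -c-> s3
  s3 = d.0 :: -d-> s4
  s4 = 0 :: stopped
LTS(Q): 4 reachable states
  t0 = c.c.d.0 :: -c-> t1
  t1 = c.d.0 :: -c-> t2
  t2 = d.0 :: -d-> t3
  t3 = 0 :: stopped
Run σ = ⟨cb⟩ on P: start {s0}
  after c @ step 1: {s1}
  after b @ step 2: {s2}
  P completes σ.
Run σ = ⟨cb⟩ on Q: start {t0}
  after c @ step 1: {t1}
  after b @ step 2: ∅ (Q stuck)

cb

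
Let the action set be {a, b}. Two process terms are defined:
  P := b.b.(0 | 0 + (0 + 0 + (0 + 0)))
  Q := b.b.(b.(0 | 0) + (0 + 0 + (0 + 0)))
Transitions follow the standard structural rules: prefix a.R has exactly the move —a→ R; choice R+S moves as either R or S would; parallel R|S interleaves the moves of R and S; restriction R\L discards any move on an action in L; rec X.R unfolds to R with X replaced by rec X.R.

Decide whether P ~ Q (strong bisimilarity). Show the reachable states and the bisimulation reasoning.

NO

Reachable graph of P (3 states):
  m0 = b.b.(0 | 0 + (0 + 0 + (0 + 0))) → --b--▸ m1
  m1 = b.(0 | 0 + (0 + 0 + (0 + 0))) → --b--▸ m2
  m2 = 0 | 0 + (0 + 0 + (0 + 0)) → stopped
Reachable graph of Q (4 states):
  n0 = b.b.(b.(0 | 0) + (0 + 0 + (0 + 0))) → --b--▸ n1
  n1 = b.(b.(0 | 0) + (0 + 0 + (0 + 0))) → --b--▸ n2
  n2 = b.(0 | 0) + (0 + 0 + (0 + 0)) → --b--▸ n3
  n3 = 0 | 0 → stopped
Bisimilarity quotient blocks:
  B0 = {m0, n1}
  B1 = {m1, n2}
  B2 = {m2, n3}
  B3 = {n0}
m0 ∈ B0, n0 ∈ B3 → different blocks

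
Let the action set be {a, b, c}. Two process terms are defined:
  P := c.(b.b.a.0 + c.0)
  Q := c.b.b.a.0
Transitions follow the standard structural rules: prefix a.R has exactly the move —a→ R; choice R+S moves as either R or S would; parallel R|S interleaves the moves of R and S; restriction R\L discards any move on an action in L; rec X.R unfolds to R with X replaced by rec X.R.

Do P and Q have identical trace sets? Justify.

trace-distinct — witness ⟨cc⟩

P's transition system — 5 states:
  u0 = c.(b.b.a.0 + c.0) → --c--▸ u1
  u1 = b.b.a.0 + c.0 → --b--▸ u2, --c--▸ u3
  u2 = b.a.0 → --b--▸ u4
  u3 = 0 → deadlocked
  u4 = a.0 → --a--▸ u3
Q's transition system — 5 states:
  v0 = c.b.b.a.0 → --c--▸ v1
  v1 = b.b.a.0 → --b--▸ v2
  v2 = b.a.0 → --b--▸ v3
  v3 = a.0 → --a--▸ v4
  v4 = 0 → deadlocked
Run σ = ⟨cc⟩ on P: start {u0}
  step 1 (c): {u1}
  step 2 (c): {u3}
  P completes σ.
Run σ = ⟨cc⟩ on Q: start {v0}
  step 1 (c): {v1}
  step 2 (c): ∅ (Q stuck)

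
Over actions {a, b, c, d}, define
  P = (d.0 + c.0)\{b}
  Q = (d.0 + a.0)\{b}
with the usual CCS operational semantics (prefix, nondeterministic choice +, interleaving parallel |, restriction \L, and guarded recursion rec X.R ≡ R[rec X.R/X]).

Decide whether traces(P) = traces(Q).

trace-distinct — witness ⟨c⟩

LTS(P): 2 reachable states
  s0 = (d.0 + c.0)\{b} → --c--▸ s1, --d--▸ s1
  s1 = 0\{b} → ·
LTS(Q): 2 reachable states
  t0 = (d.0 + a.0)\{b} → --a--▸ t1, --d--▸ t1
  t1 = 0\{b} → ·
Trace ⟨c⟩ through P, begin at {s0}:
  [1] c ⇒ {s1}
  — P admits the full trace.
Trace ⟨c⟩ through Q, begin at {t0}:
  [1] c ⇒ ∅ (Q stuck)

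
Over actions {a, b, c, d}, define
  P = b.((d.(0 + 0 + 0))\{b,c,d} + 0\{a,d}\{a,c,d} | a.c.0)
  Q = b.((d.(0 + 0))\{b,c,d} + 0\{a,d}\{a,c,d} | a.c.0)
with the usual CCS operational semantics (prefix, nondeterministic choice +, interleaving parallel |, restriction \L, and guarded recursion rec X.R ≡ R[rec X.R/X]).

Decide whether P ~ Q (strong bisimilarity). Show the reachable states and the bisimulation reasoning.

P's transition system — 4 states:
  u0 = b.((d.(0 + 0 + 0))\{b,c,d} + 0\{a,d}\{a,c,d} | a.c.0) → —b→ u1
  u1 = (d.(0 + 0 + 0))\{b,c,d} + 0\{a,d}\{a,c,d} | a.c.0 → —a→ u2
  u2 = 0\{a,d}\{a,c,d} | c.0 → —c→ u3
  u3 = 0\{a,d}\{a,c,d} | 0 → ·
Q's transition system — 4 states:
  v0 = b.((d.(0 + 0))\{b,c,d} + 0\{a,d}\{a,c,d} | a.c.0) → —b→ v1
  v1 = (d.(0 + 0))\{b,c,d} + 0\{a,d}\{a,c,d} | a.c.0 → —a→ v2
  v2 = 0\{a,d}\{a,c,d} | c.0 → —c→ v3
  v3 = 0\{a,d}\{a,c,d} | 0 → ·
Partition-refinement fixed point:
  B0 = {u0, v0}
  B1 = {u1, v1}
  B2 = {u2, v2}
  B3 = {u3, v3}
u0 ∈ B0, v0 ∈ B0 → same block

bisimilar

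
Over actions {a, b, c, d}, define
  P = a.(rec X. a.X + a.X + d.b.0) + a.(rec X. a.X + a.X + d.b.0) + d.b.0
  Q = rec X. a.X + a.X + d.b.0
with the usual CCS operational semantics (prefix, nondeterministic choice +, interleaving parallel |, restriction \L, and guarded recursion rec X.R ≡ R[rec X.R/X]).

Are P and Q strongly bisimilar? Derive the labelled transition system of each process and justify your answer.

YES

P's transition system — 4 states:
  m0 = a.(rec X. a.X + a.X + d.b.0) + a.(rec X. a.X + a.X + d.b.0) + d.b.0 ⊢ —a→ m1, —d→ m2
  m1 = rec X. a.X + a.X + d.b.0 ⊢ —a→ m1, —d→ m2
  m2 = b.0 ⊢ —b→ m3
  m3 = 0 ⊢ deadlocked
Q's transition system — 3 states:
  n0 = rec X. a.X + a.X + d.b.0 ⊢ —a→ n0, —d→ n1
  n1 = b.0 ⊢ —b→ n2
  n2 = 0 ⊢ deadlocked
Partition-refinement fixed point:
  B0 = {m0, m1, n0}
  B1 = {m2, n1}
  B2 = {m3, n2}
m0 ∈ B0, n0 ∈ B0 → same block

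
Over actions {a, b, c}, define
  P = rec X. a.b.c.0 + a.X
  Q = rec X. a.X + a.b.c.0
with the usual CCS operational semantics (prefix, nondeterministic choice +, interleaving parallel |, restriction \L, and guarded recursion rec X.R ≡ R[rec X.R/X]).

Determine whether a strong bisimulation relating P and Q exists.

YES

Reachable graph of P (4 states):
  s0 = rec X. a.b.c.0 + a.X → -a-> s0, -a-> s1
  s1 = b.c.0 → -b-> s2
  s2 = c.0 → -c-> s3
  s3 = 0 → ·
Reachable graph of Q (4 states):
  t0 = rec X. a.X + a.b.c.0 → -a-> t0, -a-> t1
  t1 = b.c.0 → -b-> t2
  t2 = c.0 → -c-> t3
  t3 = 0 → ·
Partition-refinement fixed point:
  B0 = {s0, t0}
  B1 = {s1, t1}
  B2 = {s2, t2}
  B3 = {s3, t3}
s0 ∈ B0, t0 ∈ B0 → same block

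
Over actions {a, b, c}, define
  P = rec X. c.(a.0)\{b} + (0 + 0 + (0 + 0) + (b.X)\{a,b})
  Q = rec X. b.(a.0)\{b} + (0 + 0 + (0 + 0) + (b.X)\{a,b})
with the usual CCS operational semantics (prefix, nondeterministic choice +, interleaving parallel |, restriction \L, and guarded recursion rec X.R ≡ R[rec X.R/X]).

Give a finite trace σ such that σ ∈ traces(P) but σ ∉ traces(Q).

Reachable graph of P (3 states):
  s0 = rec X. c.(a.0)\{b} + (0 + 0 + (0 + 0) + (b.X)\{a,b}) :: =c=> s1
  s1 = (a.0)\{b} :: =a=> s2
  s2 = 0\{b} :: ·
Reachable graph of Q (3 states):
  t0 = rec X. b.(a.0)\{b} + (0 + 0 + (0 + 0) + (b.X)\{a,b}) :: =b=> t1
  t1 = (a.0)\{b} :: =a=> t2
  t2 = 0\{b} :: ·
Run σ = ⟨c⟩ on P: start {s0}
  [1] c ⇒ {s1}
  ✓ P
Run σ = ⟨c⟩ on Q: start {t0}
  [1] c ⇒ no successor for Q

c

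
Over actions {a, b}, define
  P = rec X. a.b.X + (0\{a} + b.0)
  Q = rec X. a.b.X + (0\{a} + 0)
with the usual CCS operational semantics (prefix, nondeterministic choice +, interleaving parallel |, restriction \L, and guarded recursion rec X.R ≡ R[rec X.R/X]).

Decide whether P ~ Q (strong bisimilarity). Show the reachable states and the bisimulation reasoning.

Reachable graph of P (3 states):
  s0 = rec X. a.b.X + (0\{a} + b.0) has moves =a=> s1, =b=> s2
  s1 = b.(rec X. a.b.X + (0\{a} + b.0)) has moves =b=> s0
  s2 = 0 has moves (no moves)
Reachable graph of Q (2 states):
  t0 = rec X. a.b.X + (0\{a} + 0) has moves =a=> t1
  t1 = b.(rec X. a.b.X + (0\{a} + 0)) has moves =b=> t0
Bisimilarity quotient blocks:
  B0 = {s0}
  B1 = {s2}
  B2 = {s1}
  B3 = {t0}
  B4 = {t1}
s0 ∈ B0, t0 ∈ B3 → different blocks

P ≁ Q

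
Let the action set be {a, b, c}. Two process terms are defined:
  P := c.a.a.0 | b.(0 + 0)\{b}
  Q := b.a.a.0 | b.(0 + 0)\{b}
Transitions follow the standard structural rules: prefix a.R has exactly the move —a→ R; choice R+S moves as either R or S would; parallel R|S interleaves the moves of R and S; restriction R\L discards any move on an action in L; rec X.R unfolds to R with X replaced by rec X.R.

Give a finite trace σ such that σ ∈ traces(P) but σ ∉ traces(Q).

c

LTS(P): 8 reachable states
  p0 = c.a.a.0 | b.(0 + 0)\{b} | --b--▸ p1, --c--▸ p2
  p1 = c.a.a.0 | (0 + 0)\{b} | --c--▸ p3
  p2 = a.a.0 | b.(0 + 0)\{b} | --a--▸ p4, --b--▸ p3
  p3 = a.a.0 | (0 + 0)\{b} | --a--▸ p5
  p4 = a.0 | b.(0 + 0)\{b} | --a--▸ p6, --b--▸ p5
  p5 = a.0 | (0 + 0)\{b} | --a--▸ p7
  p6 = 0 | b.(0 + 0)\{b} | --b--▸ p7
  p7 = 0 | (0 + 0)\{b} | ∅
LTS(Q): 8 reachable states
  q0 = b.a.a.0 | b.(0 + 0)\{b} | --b--▸ q1, --b--▸ q2
  q1 = a.a.0 | b.(0 + 0)\{b} | --a--▸ q3, --b--▸ q4
  q2 = b.a.a.0 | (0 + 0)\{b} | --b--▸ q4
  q3 = a.0 | b.(0 + 0)\{b} | --a--▸ q5, --b--▸ q6
  q4 = a.a.0 | (0 + 0)\{b} | --a--▸ q6
  q5 = 0 | b.(0 + 0)\{b} | --b--▸ q7
  q6 = a.0 | (0 + 0)\{b} | --a--▸ q7
  q7 = 0 | (0 + 0)\{b} | ∅
Trace ⟨c⟩ through P, begin at {p0}:
  [1] c ⇒ {p2}
  P completes σ.
Trace ⟨c⟩ through Q, begin at {q0}:
  [1] c ⇒ no successor for Q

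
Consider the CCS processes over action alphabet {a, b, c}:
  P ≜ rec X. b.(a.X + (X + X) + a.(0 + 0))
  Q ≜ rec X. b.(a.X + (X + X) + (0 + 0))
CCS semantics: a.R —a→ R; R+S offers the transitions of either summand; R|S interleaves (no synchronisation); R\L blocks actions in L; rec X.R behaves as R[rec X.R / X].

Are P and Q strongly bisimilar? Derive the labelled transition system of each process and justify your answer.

P ≁ Q

P's transition system — 3 states:
  s0 = rec X. b.(a.X + (X + X) + a.(0 + 0)) :: =b=> s1
  s1 = a.(rec X. b.(a.X + (X + X) + a.(0 + 0))) + ((rec X. b.(a.X + (X + X) + a.(0 + 0))) + (rec X. b.(a.X + (X + X) + a.(0 + 0)))) + a.(0 + 0) :: =a=> s0, =a=> s2, =b=> s1
  s2 = 0 + 0 :: deadlocked
Q's transition system — 2 states:
  t0 = rec X. b.(a.X + (X + X) + (0 + 0)) :: =b=> t1
  t1 = a.(rec X. b.(a.X + (X + X) + (0 + 0))) + ((rec X. b.(a.X + (X + X) + (0 + 0))) + (rec X. b.(a.X + (X + X) + (0 + 0)))) + (0 + 0) :: =a=> t0, =b=> t1
Coarsest stable partition (strong bisimilarity classes):
  B0 = {s0}
  B1 = {s1}
  B2 = {s2}
  B3 = {t0}
  B4 = {t1}
s0 ∈ B0, t0 ∈ B3 → different blocks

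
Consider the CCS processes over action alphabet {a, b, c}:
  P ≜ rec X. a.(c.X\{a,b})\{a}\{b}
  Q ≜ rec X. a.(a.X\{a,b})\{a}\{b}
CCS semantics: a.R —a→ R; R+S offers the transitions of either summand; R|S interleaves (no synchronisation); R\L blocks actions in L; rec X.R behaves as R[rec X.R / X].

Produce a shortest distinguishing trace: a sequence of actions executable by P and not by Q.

Reachable graph of P (3 states):
  p0 = rec X. a.(c.X\{a,b})\{a}\{b} has moves ··a··> p1
  p1 = (c.(rec X. a.(c.X\{a,b})\{a}\{b})\{a,b})\{a}\{b} has moves ··c··> p2
  p2 = (rec X. a.(c.X\{a,b})\{a}\{b})\{a,b}\{a}\{b} has moves deadlocked
Reachable graph of Q (2 states):
  q0 = rec X. a.(a.X\{a,b})\{a}\{b} has moves ··a··> q1
  q1 = (a.(rec X. a.(a.X\{a,b})\{a}\{b})\{a,b})\{a}\{b} has moves deadlocked
Run σ = ⟨ac⟩ on P: start {p0}
  step 1 (a): {p1}
  step 2 (c): {p2}
  — P admits the full trace.
Run σ = ⟨ac⟩ on Q: start {q0}
  step 1 (a): {q1}
  step 2 (c): ∅ (Q stuck)

ac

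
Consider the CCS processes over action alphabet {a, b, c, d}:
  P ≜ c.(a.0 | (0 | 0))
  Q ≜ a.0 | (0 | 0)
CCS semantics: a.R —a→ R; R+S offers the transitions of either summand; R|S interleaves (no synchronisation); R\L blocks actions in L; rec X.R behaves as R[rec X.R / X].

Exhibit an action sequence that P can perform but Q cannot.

P's transition system — 3 states:
  s0 = c.(a.0 | (0 | 0)) has moves ··c··> s1
  s1 = a.0 | (0 | 0) has moves ··a··> s2
  s2 = 0 | (0 | 0) has moves ∅
Q's transition system — 2 states:
  t0 = a.0 | (0 | 0) has moves ··a··> t1
  t1 = 0 | (0 | 0) has moves ∅
Executing c from P (initial set {s0}):
  step 1 (c): {s1}
  — P admits the full trace.
Executing c from Q (initial set {t0}):
  step 1 (c): ∅ (Q stuck)

c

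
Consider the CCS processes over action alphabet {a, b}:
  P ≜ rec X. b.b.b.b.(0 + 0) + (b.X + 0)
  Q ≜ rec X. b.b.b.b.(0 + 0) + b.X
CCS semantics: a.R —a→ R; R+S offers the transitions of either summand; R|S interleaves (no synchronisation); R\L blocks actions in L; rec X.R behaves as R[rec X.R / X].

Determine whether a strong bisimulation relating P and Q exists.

P ~ Q

LTS(P): 5 reachable states
  s0 = rec X. b.b.b.b.(0 + 0) + (b.X + 0) :: -b-> s0, -b-> s1
  s1 = b.b.b.(0 + 0) :: -b-> s2
  s2 = b.b.(0 + 0) :: -b-> s3
  s3 = b.(0 + 0) :: -b-> s4
  s4 = 0 + 0 :: ∅
LTS(Q): 5 reachable states
  t0 = rec X. b.b.b.b.(0 + 0) + b.X :: -b-> t0, -b-> t1
  t1 = b.b.b.(0 + 0) :: -b-> t2
  t2 = b.b.(0 + 0) :: -b-> t3
  t3 = b.(0 + 0) :: -b-> t4
  t4 = 0 + 0 :: ∅
Bisimilarity quotient blocks:
  B0 = {s0, t0}
  B1 = {s1, t1}
  B2 = {s2, t2}
  B3 = {s3, t3}
  B4 = {s4, t4}
s0 ∈ B0, t0 ∈ B0 → same block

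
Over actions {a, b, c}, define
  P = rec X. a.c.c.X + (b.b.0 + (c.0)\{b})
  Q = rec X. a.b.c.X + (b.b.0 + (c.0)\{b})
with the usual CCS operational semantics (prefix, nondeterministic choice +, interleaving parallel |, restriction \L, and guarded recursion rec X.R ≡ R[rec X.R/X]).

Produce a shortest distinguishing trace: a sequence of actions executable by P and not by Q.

ac

Reachable graph of P (6 states):
  u0 = rec X. a.c.c.X + (b.b.0 + (c.0)\{b}) | -a-> u1, -b-> u2, -c-> u3
  u1 = c.c.(rec X. a.c.c.X + (b.b.0 + (c.0)\{b})) | -c-> u4
  u2 = b.0 | -b-> u5
  u3 = 0\{b} | stopped
  u4 = c.(rec X. a.c.c.X + (b.b.0 + (c.0)\{b})) | -c-> u0
  u5 = 0 | stopped
Reachable graph of Q (6 states):
  v0 = rec X. a.b.c.X + (b.b.0 + (c.0)\{b}) | -a-> v1, -b-> v2, -c-> v3
  v1 = b.c.(rec X. a.b.c.X + (b.b.0 + (c.0)\{b})) | -b-> v4
  v2 = b.0 | -b-> v5
  v3 = 0\{b} | stopped
  v4 = c.(rec X. a.b.c.X + (b.b.0 + (c.0)\{b})) | -c-> v0
  v5 = 0 | stopped
Executing ac from P (initial set {u0}):
  [1] a ⇒ {u1}
  [2] c ⇒ {u4}
  ✓ P
Executing ac from Q (initial set {v0}):
  [1] a ⇒ {v1}
  [2] c ⇒ ∅  — Q cannot continue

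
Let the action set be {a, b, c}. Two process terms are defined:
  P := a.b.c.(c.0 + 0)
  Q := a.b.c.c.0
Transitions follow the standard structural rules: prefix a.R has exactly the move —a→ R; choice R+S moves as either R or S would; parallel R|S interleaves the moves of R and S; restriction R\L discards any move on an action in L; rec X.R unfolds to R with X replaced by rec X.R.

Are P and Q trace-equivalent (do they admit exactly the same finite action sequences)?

Reachable graph of P (5 states):
  m0 = a.b.c.(c.0 + 0) :: ··a··> m1
  m1 = b.c.(c.0 + 0) :: ··b··> m2
  m2 = c.(c.0 + 0) :: ··c··> m3
  m3 = c.0 + 0 :: ··c··> m4
  m4 = 0 :: stopped
Reachable graph of Q (5 states):
  n0 = a.b.c.c.0 :: ··a··> n1
  n1 = b.c.c.0 :: ··b··> n2
  n2 = c.c.0 :: ··c··> n3
  n3 = c.0 :: ··c··> n4
  n4 = 0 :: stopped
Partition-refinement fixed point:
  B0 = {m0, n0}
  B1 = {m1, n1}
  B2 = {m2, n2}
  B3 = {m3, n3}
  B4 = {m4, n4}
m0 ∈ B0, n0 ∈ B0 → same block
Bisimilar ⇒ trace-equivalent.

traces(P) = traces(Q)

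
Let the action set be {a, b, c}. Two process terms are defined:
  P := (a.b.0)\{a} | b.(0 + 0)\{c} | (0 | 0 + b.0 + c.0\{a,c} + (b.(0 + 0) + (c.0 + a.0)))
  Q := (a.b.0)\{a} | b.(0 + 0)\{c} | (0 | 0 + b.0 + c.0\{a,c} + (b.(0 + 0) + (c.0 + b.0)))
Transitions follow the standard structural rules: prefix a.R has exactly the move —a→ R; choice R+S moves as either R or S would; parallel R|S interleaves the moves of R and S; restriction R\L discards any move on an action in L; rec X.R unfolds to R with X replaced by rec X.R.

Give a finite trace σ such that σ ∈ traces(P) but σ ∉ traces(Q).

a

Reachable graph of P (8 states):
  p0 = (a.b.0)\{a} | b.(0 + 0)\{c} | (0 | 0 + b.0 + c.0\{a,c} + (b.(0 + 0) + (c.0 + a.0))) ⊢ —a→ p1, —b→ p1, —b→ p2, —b→ p3, —c→ p1, —c→ p4
  p1 = (a.b.0)\{a} | b.(0 + 0)\{c} | 0 ⊢ —b→ p5
  p2 = (a.b.0)\{a} | (0 + 0)\{c} | (0 | 0 + b.0 + c.0\{a,c} + (b.(0 + 0) + (c.0 + a.0))) ⊢ —a→ p5, —b→ p5, —b→ p6, —c→ p5, —c→ p7
  p3 = (a.b.0)\{a} | b.(0 + 0)\{c} | (0 + 0) ⊢ —b→ p6
  p4 = (a.b.0)\{a} | b.(0 + 0)\{c} | 0\{a,c} ⊢ —b→ p7
  p5 = (a.b.0)\{a} | (0 + 0)\{c} | 0 ⊢ stopped
  p6 = (a.b.0)\{a} | (0 + 0)\{c} | (0 + 0) ⊢ stopped
  p7 = (a.b.0)\{a} | (0 + 0)\{c} | 0\{a,c} ⊢ stopped
Reachable graph of Q (8 states):
  q0 = (a.b.0)\{a} | b.(0 + 0)\{c} | (0 | 0 + b.0 + c.0\{a,c} + (b.(0 + 0) + (c.0 + b.0))) ⊢ —b→ q1, —b→ q2, —b→ q3, —c→ q3, —c→ q4
  q1 = (a.b.0)\{a} | (0 + 0)\{c} | (0 | 0 + b.0 + c.0\{a,c} + (b.(0 + 0) + (c.0 + b.0))) ⊢ —b→ q5, —b→ q6, —c→ q6, —c→ q7
  q2 = (a.b.0)\{a} | b.(0 + 0)\{c} | (0 + 0) ⊢ —b→ q5
  q3 = (a.b.0)\{a} | b.(0 + 0)\{c} | 0 ⊢ —b→ q6
  q4 = (a.b.0)\{a} | b.(0 + 0)\{c} | 0\{a,c} ⊢ —b→ q7
  q5 = (a.b.0)\{a} | (0 + 0)\{c} | (0 + 0) ⊢ stopped
  q6 = (a.b.0)\{a} | (0 + 0)\{c} | 0 ⊢ stopped
  q7 = (a.b.0)\{a} | (0 + 0)\{c} | 0\{a,c} ⊢ stopped
Trace ⟨a⟩ through P, begin at {p0}:
  step 1 (a): {p1}
  — P admits the full trace.
Trace ⟨a⟩ through Q, begin at {q0}:
  step 1 (a): ∅ (Q stuck)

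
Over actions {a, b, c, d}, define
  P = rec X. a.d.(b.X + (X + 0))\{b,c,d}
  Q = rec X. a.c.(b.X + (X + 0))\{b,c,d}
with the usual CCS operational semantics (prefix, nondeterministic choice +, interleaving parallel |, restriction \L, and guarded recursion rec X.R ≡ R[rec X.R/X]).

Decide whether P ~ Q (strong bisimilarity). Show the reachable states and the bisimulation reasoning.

Reachable graph of P (4 states):
  s0 = rec X. a.d.(b.X + (X + 0))\{b,c,d} ⊢ —a→ s1
  s1 = d.(b.(rec X. a.d.(b.X + (X + 0))\{b,c,d}) + ((rec X. a.d.(b.X + (X + 0))\{b,c,d}) + 0))\{b,c,d} ⊢ —d→ s2
  s2 = (b.(rec X. a.d.(b.X + (X + 0))\{b,c,d}) + ((rec X. a.d.(b.X + (X + 0))\{b,c,d}) + 0))\{b,c,d} ⊢ —a→ s3
  s3 = (d.(b.(rec X. a.d.(b.X + (X + 0))\{b,c,d}) + ((rec X. a.d.(b.X + (X + 0))\{b,c,d}) + 0))\{b,c,d})\{b,c,d} ⊢ stopped
Reachable graph of Q (4 states):
  t0 = rec X. a.c.(b.X + (X + 0))\{b,c,d} ⊢ —a→ t1
  t1 = c.(b.(rec X. a.c.(b.X + (X + 0))\{b,c,d}) + ((rec X. a.c.(b.X + (X + 0))\{b,c,d}) + 0))\{b,c,d} ⊢ —c→ t2
  t2 = (b.(rec X. a.c.(b.X + (X + 0))\{b,c,d}) + ((rec X. a.c.(b.X + (X + 0))\{b,c,d}) + 0))\{b,c,d} ⊢ —a→ t3
  t3 = (c.(b.(rec X. a.c.(b.X + (X + 0))\{b,c,d}) + ((rec X. a.c.(b.X + (X + 0))\{b,c,d}) + 0))\{b,c,d})\{b,c,d} ⊢ stopped
Coarsest stable partition (strong bisimilarity classes):
  B0 = {s0}
  B1 = {s1}
  B2 = {s2, t2}
  B3 = {s3, t3}
  B4 = {t0}
  B5 = {t1}
s0 ∈ B0, t0 ∈ B4 → different blocks

not bisimilar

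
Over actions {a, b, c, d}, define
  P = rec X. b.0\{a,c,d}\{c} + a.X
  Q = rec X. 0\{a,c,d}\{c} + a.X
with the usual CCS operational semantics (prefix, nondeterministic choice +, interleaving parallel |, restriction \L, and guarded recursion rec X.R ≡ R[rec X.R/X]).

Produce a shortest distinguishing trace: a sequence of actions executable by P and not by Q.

LTS(P): 2 reachable states
  s0 = rec X. b.0\{a,c,d}\{c} + a.X :: -a-> s0, -b-> s1
  s1 = 0\{a,c,d}\{c} :: stopped
LTS(Q): 1 reachable states
  t0 = rec X. 0\{a,c,d}\{c} + a.X :: -a-> t0
Trace ⟨b⟩ through P, begin at {s0}:
  [1] b ⇒ {s1}
  ✓ P
Trace ⟨b⟩ through Q, begin at {t0}:
  [1] b ⇒ ∅ (Q stuck)

b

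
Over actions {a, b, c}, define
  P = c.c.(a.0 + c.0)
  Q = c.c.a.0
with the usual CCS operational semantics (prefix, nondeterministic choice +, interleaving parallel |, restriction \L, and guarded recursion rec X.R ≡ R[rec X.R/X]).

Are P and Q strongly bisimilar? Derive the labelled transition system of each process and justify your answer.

NO

LTS(P): 4 reachable states
  u0 = c.c.(a.0 + c.0) ⊢ —c→ u1
  u1 = c.(a.0 + c.0) ⊢ —c→ u2
  u2 = a.0 + c.0 ⊢ —a→ u3, —c→ u3
  u3 = 0 ⊢ stopped
LTS(Q): 4 reachable states
  v0 = c.c.a.0 ⊢ —c→ v1
  v1 = c.a.0 ⊢ —c→ v2
  v2 = a.0 ⊢ —a→ v3
  v3 = 0 ⊢ stopped
Bisimilarity quotient blocks:
  B0 = {u0}
  B1 = {u1}
  B2 = {u2}
  B3 = {u3, v3}
  B4 = {v0}
  B5 = {v1}
  B6 = {v2}
u0 ∈ B0, v0 ∈ B4 → different blocks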